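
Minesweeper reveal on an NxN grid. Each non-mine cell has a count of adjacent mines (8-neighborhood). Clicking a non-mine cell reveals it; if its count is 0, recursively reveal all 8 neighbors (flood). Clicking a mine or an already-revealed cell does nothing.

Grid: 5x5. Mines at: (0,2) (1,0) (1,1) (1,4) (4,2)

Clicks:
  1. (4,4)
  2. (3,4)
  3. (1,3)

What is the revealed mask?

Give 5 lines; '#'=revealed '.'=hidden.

Click 1 (4,4) count=0: revealed 6 new [(2,3) (2,4) (3,3) (3,4) (4,3) (4,4)] -> total=6
Click 2 (3,4) count=0: revealed 0 new [(none)] -> total=6
Click 3 (1,3) count=2: revealed 1 new [(1,3)] -> total=7

Answer: .....
...#.
...##
...##
...##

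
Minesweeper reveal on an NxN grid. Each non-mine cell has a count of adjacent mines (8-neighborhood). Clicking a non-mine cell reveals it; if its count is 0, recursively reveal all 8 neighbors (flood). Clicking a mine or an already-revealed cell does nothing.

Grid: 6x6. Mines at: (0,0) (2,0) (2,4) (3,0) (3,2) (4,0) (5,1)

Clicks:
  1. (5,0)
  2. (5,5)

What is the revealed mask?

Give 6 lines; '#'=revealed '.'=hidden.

Answer: ......
......
......
...###
..####
#.####

Derivation:
Click 1 (5,0) count=2: revealed 1 new [(5,0)] -> total=1
Click 2 (5,5) count=0: revealed 11 new [(3,3) (3,4) (3,5) (4,2) (4,3) (4,4) (4,5) (5,2) (5,3) (5,4) (5,5)] -> total=12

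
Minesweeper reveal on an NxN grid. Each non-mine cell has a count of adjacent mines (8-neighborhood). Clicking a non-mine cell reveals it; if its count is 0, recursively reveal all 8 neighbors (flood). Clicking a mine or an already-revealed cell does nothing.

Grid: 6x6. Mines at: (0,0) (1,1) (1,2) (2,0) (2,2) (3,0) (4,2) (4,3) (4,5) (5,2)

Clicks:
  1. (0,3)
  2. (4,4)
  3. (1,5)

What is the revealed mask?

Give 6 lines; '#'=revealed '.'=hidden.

Answer: ...###
...###
...###
...###
....#.
......

Derivation:
Click 1 (0,3) count=1: revealed 1 new [(0,3)] -> total=1
Click 2 (4,4) count=2: revealed 1 new [(4,4)] -> total=2
Click 3 (1,5) count=0: revealed 11 new [(0,4) (0,5) (1,3) (1,4) (1,5) (2,3) (2,4) (2,5) (3,3) (3,4) (3,5)] -> total=13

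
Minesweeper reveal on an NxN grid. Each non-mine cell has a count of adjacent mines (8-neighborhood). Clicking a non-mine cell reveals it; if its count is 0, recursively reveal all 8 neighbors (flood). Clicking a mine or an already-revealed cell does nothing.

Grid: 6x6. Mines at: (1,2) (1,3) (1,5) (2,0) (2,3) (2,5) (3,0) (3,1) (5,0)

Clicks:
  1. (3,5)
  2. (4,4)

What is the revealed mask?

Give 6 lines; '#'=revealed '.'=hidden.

Answer: ......
......
......
..####
.#####
.#####

Derivation:
Click 1 (3,5) count=1: revealed 1 new [(3,5)] -> total=1
Click 2 (4,4) count=0: revealed 13 new [(3,2) (3,3) (3,4) (4,1) (4,2) (4,3) (4,4) (4,5) (5,1) (5,2) (5,3) (5,4) (5,5)] -> total=14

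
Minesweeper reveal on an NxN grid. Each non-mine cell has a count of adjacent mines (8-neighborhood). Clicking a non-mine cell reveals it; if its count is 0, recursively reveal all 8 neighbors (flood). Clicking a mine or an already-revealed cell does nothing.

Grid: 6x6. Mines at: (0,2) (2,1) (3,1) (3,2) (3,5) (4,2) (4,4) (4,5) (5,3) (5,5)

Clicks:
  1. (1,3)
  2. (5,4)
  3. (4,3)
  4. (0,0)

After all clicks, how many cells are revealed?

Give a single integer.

Answer: 7

Derivation:
Click 1 (1,3) count=1: revealed 1 new [(1,3)] -> total=1
Click 2 (5,4) count=4: revealed 1 new [(5,4)] -> total=2
Click 3 (4,3) count=4: revealed 1 new [(4,3)] -> total=3
Click 4 (0,0) count=0: revealed 4 new [(0,0) (0,1) (1,0) (1,1)] -> total=7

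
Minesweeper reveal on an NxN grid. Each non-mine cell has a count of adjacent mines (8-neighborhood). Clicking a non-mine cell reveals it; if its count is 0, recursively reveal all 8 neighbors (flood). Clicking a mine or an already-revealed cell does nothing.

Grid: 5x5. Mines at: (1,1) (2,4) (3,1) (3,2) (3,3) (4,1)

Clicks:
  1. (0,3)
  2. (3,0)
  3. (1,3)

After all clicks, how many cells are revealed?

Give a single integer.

Click 1 (0,3) count=0: revealed 6 new [(0,2) (0,3) (0,4) (1,2) (1,3) (1,4)] -> total=6
Click 2 (3,0) count=2: revealed 1 new [(3,0)] -> total=7
Click 3 (1,3) count=1: revealed 0 new [(none)] -> total=7

Answer: 7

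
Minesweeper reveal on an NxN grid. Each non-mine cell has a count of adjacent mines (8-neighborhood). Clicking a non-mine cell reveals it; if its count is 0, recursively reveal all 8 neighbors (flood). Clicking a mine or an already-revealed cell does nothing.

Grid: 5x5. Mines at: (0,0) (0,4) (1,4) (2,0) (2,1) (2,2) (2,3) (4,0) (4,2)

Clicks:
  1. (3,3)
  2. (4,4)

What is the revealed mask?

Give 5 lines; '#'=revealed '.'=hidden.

Answer: .....
.....
.....
...##
...##

Derivation:
Click 1 (3,3) count=3: revealed 1 new [(3,3)] -> total=1
Click 2 (4,4) count=0: revealed 3 new [(3,4) (4,3) (4,4)] -> total=4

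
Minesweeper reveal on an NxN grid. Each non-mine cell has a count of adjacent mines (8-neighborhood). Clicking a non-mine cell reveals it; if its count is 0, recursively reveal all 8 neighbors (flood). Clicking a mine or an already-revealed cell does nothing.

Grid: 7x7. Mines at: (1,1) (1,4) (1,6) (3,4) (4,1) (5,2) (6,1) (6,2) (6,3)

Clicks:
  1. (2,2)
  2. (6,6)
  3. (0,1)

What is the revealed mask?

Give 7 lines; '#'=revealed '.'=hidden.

Click 1 (2,2) count=1: revealed 1 new [(2,2)] -> total=1
Click 2 (6,6) count=0: revealed 13 new [(2,5) (2,6) (3,5) (3,6) (4,4) (4,5) (4,6) (5,4) (5,5) (5,6) (6,4) (6,5) (6,6)] -> total=14
Click 3 (0,1) count=1: revealed 1 new [(0,1)] -> total=15

Answer: .#.....
.......
..#..##
.....##
....###
....###
....###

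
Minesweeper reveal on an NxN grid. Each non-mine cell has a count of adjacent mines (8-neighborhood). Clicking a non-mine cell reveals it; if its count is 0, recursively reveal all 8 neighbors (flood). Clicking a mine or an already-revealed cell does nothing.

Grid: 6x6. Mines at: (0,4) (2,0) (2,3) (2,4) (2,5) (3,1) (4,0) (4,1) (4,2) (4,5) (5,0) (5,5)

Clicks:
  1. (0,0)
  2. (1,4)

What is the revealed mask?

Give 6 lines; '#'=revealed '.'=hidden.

Answer: ####..
#####.
......
......
......
......

Derivation:
Click 1 (0,0) count=0: revealed 8 new [(0,0) (0,1) (0,2) (0,3) (1,0) (1,1) (1,2) (1,3)] -> total=8
Click 2 (1,4) count=4: revealed 1 new [(1,4)] -> total=9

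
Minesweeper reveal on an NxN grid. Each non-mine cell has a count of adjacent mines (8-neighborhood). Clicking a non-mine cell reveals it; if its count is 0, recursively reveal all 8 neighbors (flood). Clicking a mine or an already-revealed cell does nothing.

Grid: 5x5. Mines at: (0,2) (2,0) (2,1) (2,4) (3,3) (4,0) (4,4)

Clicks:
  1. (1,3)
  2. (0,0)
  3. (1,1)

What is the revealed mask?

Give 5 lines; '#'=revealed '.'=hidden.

Answer: ##...
##.#.
.....
.....
.....

Derivation:
Click 1 (1,3) count=2: revealed 1 new [(1,3)] -> total=1
Click 2 (0,0) count=0: revealed 4 new [(0,0) (0,1) (1,0) (1,1)] -> total=5
Click 3 (1,1) count=3: revealed 0 new [(none)] -> total=5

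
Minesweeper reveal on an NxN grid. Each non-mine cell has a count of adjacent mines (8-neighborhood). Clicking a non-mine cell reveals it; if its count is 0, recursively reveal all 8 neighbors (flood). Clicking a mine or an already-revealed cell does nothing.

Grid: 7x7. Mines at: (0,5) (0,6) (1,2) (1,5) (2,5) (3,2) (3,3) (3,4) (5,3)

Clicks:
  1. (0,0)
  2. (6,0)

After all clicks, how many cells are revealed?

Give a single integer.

Click 1 (0,0) count=0: revealed 17 new [(0,0) (0,1) (1,0) (1,1) (2,0) (2,1) (3,0) (3,1) (4,0) (4,1) (4,2) (5,0) (5,1) (5,2) (6,0) (6,1) (6,2)] -> total=17
Click 2 (6,0) count=0: revealed 0 new [(none)] -> total=17

Answer: 17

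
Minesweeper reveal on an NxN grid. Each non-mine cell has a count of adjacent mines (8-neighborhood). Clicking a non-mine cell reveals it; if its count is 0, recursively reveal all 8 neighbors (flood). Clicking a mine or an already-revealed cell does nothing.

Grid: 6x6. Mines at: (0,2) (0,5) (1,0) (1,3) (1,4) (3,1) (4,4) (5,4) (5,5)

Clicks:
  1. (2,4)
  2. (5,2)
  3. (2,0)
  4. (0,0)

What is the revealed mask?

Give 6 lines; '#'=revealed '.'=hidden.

Click 1 (2,4) count=2: revealed 1 new [(2,4)] -> total=1
Click 2 (5,2) count=0: revealed 8 new [(4,0) (4,1) (4,2) (4,3) (5,0) (5,1) (5,2) (5,3)] -> total=9
Click 3 (2,0) count=2: revealed 1 new [(2,0)] -> total=10
Click 4 (0,0) count=1: revealed 1 new [(0,0)] -> total=11

Answer: #.....
......
#...#.
......
####..
####..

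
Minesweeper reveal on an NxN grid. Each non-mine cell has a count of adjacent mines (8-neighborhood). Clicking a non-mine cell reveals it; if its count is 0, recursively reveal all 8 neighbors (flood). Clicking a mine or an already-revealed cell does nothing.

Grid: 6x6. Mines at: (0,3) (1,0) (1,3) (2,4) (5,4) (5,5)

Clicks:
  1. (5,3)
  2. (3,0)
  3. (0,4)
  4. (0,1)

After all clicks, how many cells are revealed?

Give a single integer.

Answer: 18

Derivation:
Click 1 (5,3) count=1: revealed 1 new [(5,3)] -> total=1
Click 2 (3,0) count=0: revealed 15 new [(2,0) (2,1) (2,2) (2,3) (3,0) (3,1) (3,2) (3,3) (4,0) (4,1) (4,2) (4,3) (5,0) (5,1) (5,2)] -> total=16
Click 3 (0,4) count=2: revealed 1 new [(0,4)] -> total=17
Click 4 (0,1) count=1: revealed 1 new [(0,1)] -> total=18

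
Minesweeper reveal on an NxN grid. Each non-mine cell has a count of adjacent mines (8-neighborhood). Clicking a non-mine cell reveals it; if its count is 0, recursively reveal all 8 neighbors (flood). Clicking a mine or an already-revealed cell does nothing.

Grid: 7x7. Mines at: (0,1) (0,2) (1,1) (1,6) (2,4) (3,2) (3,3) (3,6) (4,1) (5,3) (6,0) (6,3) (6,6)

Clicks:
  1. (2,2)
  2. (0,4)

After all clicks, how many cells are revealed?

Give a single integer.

Click 1 (2,2) count=3: revealed 1 new [(2,2)] -> total=1
Click 2 (0,4) count=0: revealed 6 new [(0,3) (0,4) (0,5) (1,3) (1,4) (1,5)] -> total=7

Answer: 7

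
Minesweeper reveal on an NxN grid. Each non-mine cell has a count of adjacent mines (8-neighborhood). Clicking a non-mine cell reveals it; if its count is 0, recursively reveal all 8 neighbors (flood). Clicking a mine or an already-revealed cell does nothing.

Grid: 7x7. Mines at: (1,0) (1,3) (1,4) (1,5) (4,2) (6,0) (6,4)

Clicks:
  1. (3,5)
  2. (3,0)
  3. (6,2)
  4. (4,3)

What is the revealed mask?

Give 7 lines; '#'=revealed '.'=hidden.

Click 1 (3,5) count=0: revealed 18 new [(2,3) (2,4) (2,5) (2,6) (3,3) (3,4) (3,5) (3,6) (4,3) (4,4) (4,5) (4,6) (5,3) (5,4) (5,5) (5,6) (6,5) (6,6)] -> total=18
Click 2 (3,0) count=0: revealed 8 new [(2,0) (2,1) (3,0) (3,1) (4,0) (4,1) (5,0) (5,1)] -> total=26
Click 3 (6,2) count=0: revealed 4 new [(5,2) (6,1) (6,2) (6,3)] -> total=30
Click 4 (4,3) count=1: revealed 0 new [(none)] -> total=30

Answer: .......
.......
##.####
##.####
##.####
#######
.###.##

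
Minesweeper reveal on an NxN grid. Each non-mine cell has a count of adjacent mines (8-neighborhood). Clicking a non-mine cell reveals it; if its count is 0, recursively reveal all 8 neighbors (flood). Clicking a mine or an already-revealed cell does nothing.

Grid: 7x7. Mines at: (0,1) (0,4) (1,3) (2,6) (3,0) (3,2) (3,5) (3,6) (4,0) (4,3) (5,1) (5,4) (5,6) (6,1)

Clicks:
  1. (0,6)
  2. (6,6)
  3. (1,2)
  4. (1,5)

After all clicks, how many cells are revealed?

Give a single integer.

Answer: 6

Derivation:
Click 1 (0,6) count=0: revealed 4 new [(0,5) (0,6) (1,5) (1,6)] -> total=4
Click 2 (6,6) count=1: revealed 1 new [(6,6)] -> total=5
Click 3 (1,2) count=2: revealed 1 new [(1,2)] -> total=6
Click 4 (1,5) count=2: revealed 0 new [(none)] -> total=6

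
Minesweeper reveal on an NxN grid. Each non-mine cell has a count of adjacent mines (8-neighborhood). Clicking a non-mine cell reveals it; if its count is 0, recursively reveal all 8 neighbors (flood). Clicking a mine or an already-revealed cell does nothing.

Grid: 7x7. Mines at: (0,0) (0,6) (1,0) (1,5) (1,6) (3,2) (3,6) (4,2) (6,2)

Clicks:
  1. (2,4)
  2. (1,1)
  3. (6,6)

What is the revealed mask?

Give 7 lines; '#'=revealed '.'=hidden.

Click 1 (2,4) count=1: revealed 1 new [(2,4)] -> total=1
Click 2 (1,1) count=2: revealed 1 new [(1,1)] -> total=2
Click 3 (6,6) count=0: revealed 17 new [(2,3) (2,5) (3,3) (3,4) (3,5) (4,3) (4,4) (4,5) (4,6) (5,3) (5,4) (5,5) (5,6) (6,3) (6,4) (6,5) (6,6)] -> total=19

Answer: .......
.#.....
...###.
...###.
...####
...####
...####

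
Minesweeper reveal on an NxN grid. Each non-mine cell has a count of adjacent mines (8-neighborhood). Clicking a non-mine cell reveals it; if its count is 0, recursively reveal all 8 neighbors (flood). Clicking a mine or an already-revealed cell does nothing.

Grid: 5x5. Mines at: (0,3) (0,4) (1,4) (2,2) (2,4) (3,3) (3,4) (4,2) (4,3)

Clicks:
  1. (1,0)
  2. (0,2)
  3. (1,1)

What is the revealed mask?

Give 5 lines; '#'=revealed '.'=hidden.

Click 1 (1,0) count=0: revealed 12 new [(0,0) (0,1) (0,2) (1,0) (1,1) (1,2) (2,0) (2,1) (3,0) (3,1) (4,0) (4,1)] -> total=12
Click 2 (0,2) count=1: revealed 0 new [(none)] -> total=12
Click 3 (1,1) count=1: revealed 0 new [(none)] -> total=12

Answer: ###..
###..
##...
##...
##...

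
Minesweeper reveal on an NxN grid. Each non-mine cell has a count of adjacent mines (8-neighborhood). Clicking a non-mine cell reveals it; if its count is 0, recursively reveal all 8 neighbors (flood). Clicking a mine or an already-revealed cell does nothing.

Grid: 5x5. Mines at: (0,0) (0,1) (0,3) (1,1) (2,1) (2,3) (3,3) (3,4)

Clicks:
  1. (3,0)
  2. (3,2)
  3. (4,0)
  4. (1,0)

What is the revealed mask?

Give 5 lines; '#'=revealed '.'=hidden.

Click 1 (3,0) count=1: revealed 1 new [(3,0)] -> total=1
Click 2 (3,2) count=3: revealed 1 new [(3,2)] -> total=2
Click 3 (4,0) count=0: revealed 4 new [(3,1) (4,0) (4,1) (4,2)] -> total=6
Click 4 (1,0) count=4: revealed 1 new [(1,0)] -> total=7

Answer: .....
#....
.....
###..
###..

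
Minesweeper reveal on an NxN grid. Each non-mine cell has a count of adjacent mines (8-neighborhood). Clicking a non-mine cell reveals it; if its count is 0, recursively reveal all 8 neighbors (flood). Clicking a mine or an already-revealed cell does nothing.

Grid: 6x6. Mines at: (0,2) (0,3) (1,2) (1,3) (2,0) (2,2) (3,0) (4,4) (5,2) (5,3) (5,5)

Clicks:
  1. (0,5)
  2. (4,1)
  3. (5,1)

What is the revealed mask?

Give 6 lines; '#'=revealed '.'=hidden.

Click 1 (0,5) count=0: revealed 8 new [(0,4) (0,5) (1,4) (1,5) (2,4) (2,5) (3,4) (3,5)] -> total=8
Click 2 (4,1) count=2: revealed 1 new [(4,1)] -> total=9
Click 3 (5,1) count=1: revealed 1 new [(5,1)] -> total=10

Answer: ....##
....##
....##
....##
.#....
.#....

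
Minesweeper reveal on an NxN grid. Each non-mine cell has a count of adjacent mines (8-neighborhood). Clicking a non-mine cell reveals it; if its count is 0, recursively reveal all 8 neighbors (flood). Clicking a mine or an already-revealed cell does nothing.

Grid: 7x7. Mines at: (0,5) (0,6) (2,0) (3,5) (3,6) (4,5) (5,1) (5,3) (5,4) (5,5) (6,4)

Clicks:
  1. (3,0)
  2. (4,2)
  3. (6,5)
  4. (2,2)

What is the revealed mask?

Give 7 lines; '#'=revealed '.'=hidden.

Click 1 (3,0) count=1: revealed 1 new [(3,0)] -> total=1
Click 2 (4,2) count=2: revealed 1 new [(4,2)] -> total=2
Click 3 (6,5) count=3: revealed 1 new [(6,5)] -> total=3
Click 4 (2,2) count=0: revealed 21 new [(0,0) (0,1) (0,2) (0,3) (0,4) (1,0) (1,1) (1,2) (1,3) (1,4) (2,1) (2,2) (2,3) (2,4) (3,1) (3,2) (3,3) (3,4) (4,1) (4,3) (4,4)] -> total=24

Answer: #####..
#####..
.####..
#####..
.####..
.......
.....#.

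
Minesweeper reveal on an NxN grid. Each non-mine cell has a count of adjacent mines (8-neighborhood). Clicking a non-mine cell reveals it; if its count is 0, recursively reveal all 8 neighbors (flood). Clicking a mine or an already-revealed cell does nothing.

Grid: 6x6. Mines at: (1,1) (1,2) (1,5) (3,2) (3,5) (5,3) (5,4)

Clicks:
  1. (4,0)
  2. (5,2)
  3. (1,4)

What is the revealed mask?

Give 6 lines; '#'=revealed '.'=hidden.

Click 1 (4,0) count=0: revealed 10 new [(2,0) (2,1) (3,0) (3,1) (4,0) (4,1) (4,2) (5,0) (5,1) (5,2)] -> total=10
Click 2 (5,2) count=1: revealed 0 new [(none)] -> total=10
Click 3 (1,4) count=1: revealed 1 new [(1,4)] -> total=11

Answer: ......
....#.
##....
##....
###...
###...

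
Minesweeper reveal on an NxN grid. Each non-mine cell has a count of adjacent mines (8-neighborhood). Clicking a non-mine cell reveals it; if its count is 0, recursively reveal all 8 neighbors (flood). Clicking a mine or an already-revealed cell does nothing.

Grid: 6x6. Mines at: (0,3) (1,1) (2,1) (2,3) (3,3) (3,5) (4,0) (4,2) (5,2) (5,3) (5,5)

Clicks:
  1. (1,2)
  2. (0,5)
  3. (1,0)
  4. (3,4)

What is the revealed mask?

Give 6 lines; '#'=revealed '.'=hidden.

Answer: ....##
#.#.##
....##
....#.
......
......

Derivation:
Click 1 (1,2) count=4: revealed 1 new [(1,2)] -> total=1
Click 2 (0,5) count=0: revealed 6 new [(0,4) (0,5) (1,4) (1,5) (2,4) (2,5)] -> total=7
Click 3 (1,0) count=2: revealed 1 new [(1,0)] -> total=8
Click 4 (3,4) count=3: revealed 1 new [(3,4)] -> total=9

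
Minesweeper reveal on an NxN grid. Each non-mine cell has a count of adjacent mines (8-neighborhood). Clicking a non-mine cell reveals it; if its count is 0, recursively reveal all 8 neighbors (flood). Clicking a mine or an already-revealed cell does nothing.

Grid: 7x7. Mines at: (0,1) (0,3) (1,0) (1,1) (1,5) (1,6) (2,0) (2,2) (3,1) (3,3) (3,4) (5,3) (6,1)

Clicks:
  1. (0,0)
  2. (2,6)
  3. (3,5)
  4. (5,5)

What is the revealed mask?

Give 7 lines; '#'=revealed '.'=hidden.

Answer: #......
.......
.....##
.....##
....###
....###
....###

Derivation:
Click 1 (0,0) count=3: revealed 1 new [(0,0)] -> total=1
Click 2 (2,6) count=2: revealed 1 new [(2,6)] -> total=2
Click 3 (3,5) count=1: revealed 1 new [(3,5)] -> total=3
Click 4 (5,5) count=0: revealed 11 new [(2,5) (3,6) (4,4) (4,5) (4,6) (5,4) (5,5) (5,6) (6,4) (6,5) (6,6)] -> total=14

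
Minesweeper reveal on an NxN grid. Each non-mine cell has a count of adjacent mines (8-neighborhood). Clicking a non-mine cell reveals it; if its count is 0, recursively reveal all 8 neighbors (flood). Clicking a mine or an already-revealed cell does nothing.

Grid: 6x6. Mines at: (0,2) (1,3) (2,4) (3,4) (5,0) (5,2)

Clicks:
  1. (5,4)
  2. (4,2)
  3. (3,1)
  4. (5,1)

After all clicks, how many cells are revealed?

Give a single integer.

Answer: 23

Derivation:
Click 1 (5,4) count=0: revealed 6 new [(4,3) (4,4) (4,5) (5,3) (5,4) (5,5)] -> total=6
Click 2 (4,2) count=1: revealed 1 new [(4,2)] -> total=7
Click 3 (3,1) count=0: revealed 15 new [(0,0) (0,1) (1,0) (1,1) (1,2) (2,0) (2,1) (2,2) (2,3) (3,0) (3,1) (3,2) (3,3) (4,0) (4,1)] -> total=22
Click 4 (5,1) count=2: revealed 1 new [(5,1)] -> total=23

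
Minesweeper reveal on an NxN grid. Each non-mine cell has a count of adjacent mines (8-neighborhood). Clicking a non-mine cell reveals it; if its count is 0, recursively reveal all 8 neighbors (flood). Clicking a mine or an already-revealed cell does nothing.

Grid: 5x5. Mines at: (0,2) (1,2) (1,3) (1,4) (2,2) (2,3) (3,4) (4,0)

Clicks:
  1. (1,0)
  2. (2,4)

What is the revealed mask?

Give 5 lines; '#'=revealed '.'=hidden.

Click 1 (1,0) count=0: revealed 8 new [(0,0) (0,1) (1,0) (1,1) (2,0) (2,1) (3,0) (3,1)] -> total=8
Click 2 (2,4) count=4: revealed 1 new [(2,4)] -> total=9

Answer: ##...
##...
##..#
##...
.....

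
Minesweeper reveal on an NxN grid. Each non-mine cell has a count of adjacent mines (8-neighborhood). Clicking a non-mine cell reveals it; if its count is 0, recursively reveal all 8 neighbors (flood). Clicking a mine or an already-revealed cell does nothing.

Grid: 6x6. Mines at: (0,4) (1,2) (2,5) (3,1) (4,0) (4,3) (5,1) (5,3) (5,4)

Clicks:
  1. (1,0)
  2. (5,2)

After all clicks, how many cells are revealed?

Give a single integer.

Answer: 7

Derivation:
Click 1 (1,0) count=0: revealed 6 new [(0,0) (0,1) (1,0) (1,1) (2,0) (2,1)] -> total=6
Click 2 (5,2) count=3: revealed 1 new [(5,2)] -> total=7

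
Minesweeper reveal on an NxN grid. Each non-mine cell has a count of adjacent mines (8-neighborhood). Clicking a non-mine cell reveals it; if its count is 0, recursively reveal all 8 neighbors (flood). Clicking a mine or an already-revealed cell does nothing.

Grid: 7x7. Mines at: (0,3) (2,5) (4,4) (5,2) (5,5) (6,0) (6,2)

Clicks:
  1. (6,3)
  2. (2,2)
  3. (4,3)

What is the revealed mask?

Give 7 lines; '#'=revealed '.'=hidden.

Click 1 (6,3) count=2: revealed 1 new [(6,3)] -> total=1
Click 2 (2,2) count=0: revealed 24 new [(0,0) (0,1) (0,2) (1,0) (1,1) (1,2) (1,3) (1,4) (2,0) (2,1) (2,2) (2,3) (2,4) (3,0) (3,1) (3,2) (3,3) (3,4) (4,0) (4,1) (4,2) (4,3) (5,0) (5,1)] -> total=25
Click 3 (4,3) count=2: revealed 0 new [(none)] -> total=25

Answer: ###....
#####..
#####..
#####..
####...
##.....
...#...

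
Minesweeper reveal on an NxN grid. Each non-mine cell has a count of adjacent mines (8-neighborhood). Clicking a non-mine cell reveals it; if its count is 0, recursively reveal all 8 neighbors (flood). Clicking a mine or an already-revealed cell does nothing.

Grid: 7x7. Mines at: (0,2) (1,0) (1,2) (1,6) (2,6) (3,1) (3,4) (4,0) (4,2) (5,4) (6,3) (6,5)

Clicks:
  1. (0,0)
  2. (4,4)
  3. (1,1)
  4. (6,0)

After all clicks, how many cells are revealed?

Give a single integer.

Answer: 9

Derivation:
Click 1 (0,0) count=1: revealed 1 new [(0,0)] -> total=1
Click 2 (4,4) count=2: revealed 1 new [(4,4)] -> total=2
Click 3 (1,1) count=3: revealed 1 new [(1,1)] -> total=3
Click 4 (6,0) count=0: revealed 6 new [(5,0) (5,1) (5,2) (6,0) (6,1) (6,2)] -> total=9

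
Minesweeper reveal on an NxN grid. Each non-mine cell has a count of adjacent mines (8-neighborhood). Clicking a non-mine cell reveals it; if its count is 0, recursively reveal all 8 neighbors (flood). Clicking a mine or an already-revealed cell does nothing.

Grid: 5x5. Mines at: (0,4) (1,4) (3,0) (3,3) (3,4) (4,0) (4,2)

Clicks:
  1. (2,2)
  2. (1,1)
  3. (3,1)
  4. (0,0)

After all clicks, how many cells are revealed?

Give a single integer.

Answer: 13

Derivation:
Click 1 (2,2) count=1: revealed 1 new [(2,2)] -> total=1
Click 2 (1,1) count=0: revealed 11 new [(0,0) (0,1) (0,2) (0,3) (1,0) (1,1) (1,2) (1,3) (2,0) (2,1) (2,3)] -> total=12
Click 3 (3,1) count=3: revealed 1 new [(3,1)] -> total=13
Click 4 (0,0) count=0: revealed 0 new [(none)] -> total=13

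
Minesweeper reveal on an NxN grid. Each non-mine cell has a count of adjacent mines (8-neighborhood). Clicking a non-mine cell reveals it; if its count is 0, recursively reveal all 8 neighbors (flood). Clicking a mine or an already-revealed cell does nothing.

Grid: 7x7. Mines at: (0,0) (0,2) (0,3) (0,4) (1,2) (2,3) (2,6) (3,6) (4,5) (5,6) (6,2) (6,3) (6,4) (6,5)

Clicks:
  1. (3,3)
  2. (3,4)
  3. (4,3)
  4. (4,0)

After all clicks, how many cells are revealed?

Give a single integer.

Answer: 22

Derivation:
Click 1 (3,3) count=1: revealed 1 new [(3,3)] -> total=1
Click 2 (3,4) count=2: revealed 1 new [(3,4)] -> total=2
Click 3 (4,3) count=0: revealed 20 new [(1,0) (1,1) (2,0) (2,1) (2,2) (3,0) (3,1) (3,2) (4,0) (4,1) (4,2) (4,3) (4,4) (5,0) (5,1) (5,2) (5,3) (5,4) (6,0) (6,1)] -> total=22
Click 4 (4,0) count=0: revealed 0 new [(none)] -> total=22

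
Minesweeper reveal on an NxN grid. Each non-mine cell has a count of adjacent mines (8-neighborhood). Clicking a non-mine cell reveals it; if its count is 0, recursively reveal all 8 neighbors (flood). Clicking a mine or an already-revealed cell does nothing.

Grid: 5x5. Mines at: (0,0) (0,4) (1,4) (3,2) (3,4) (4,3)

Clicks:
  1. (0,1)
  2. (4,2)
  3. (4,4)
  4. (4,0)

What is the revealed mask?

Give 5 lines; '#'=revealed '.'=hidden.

Click 1 (0,1) count=1: revealed 1 new [(0,1)] -> total=1
Click 2 (4,2) count=2: revealed 1 new [(4,2)] -> total=2
Click 3 (4,4) count=2: revealed 1 new [(4,4)] -> total=3
Click 4 (4,0) count=0: revealed 8 new [(1,0) (1,1) (2,0) (2,1) (3,0) (3,1) (4,0) (4,1)] -> total=11

Answer: .#...
##...
##...
##...
###.#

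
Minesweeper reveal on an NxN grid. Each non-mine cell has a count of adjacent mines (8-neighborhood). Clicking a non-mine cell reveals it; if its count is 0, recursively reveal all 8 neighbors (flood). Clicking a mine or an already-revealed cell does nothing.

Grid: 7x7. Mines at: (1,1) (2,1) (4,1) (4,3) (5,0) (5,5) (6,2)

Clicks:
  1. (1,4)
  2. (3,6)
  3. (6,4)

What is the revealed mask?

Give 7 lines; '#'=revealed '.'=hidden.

Click 1 (1,4) count=0: revealed 23 new [(0,2) (0,3) (0,4) (0,5) (0,6) (1,2) (1,3) (1,4) (1,5) (1,6) (2,2) (2,3) (2,4) (2,5) (2,6) (3,2) (3,3) (3,4) (3,5) (3,6) (4,4) (4,5) (4,6)] -> total=23
Click 2 (3,6) count=0: revealed 0 new [(none)] -> total=23
Click 3 (6,4) count=1: revealed 1 new [(6,4)] -> total=24

Answer: ..#####
..#####
..#####
..#####
....###
.......
....#..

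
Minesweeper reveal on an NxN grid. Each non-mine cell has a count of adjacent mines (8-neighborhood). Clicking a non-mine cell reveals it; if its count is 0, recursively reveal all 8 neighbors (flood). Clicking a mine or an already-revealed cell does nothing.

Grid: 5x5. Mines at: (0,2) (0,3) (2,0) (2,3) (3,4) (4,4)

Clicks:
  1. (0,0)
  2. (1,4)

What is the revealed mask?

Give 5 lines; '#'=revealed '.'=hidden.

Answer: ##...
##..#
.....
.....
.....

Derivation:
Click 1 (0,0) count=0: revealed 4 new [(0,0) (0,1) (1,0) (1,1)] -> total=4
Click 2 (1,4) count=2: revealed 1 new [(1,4)] -> total=5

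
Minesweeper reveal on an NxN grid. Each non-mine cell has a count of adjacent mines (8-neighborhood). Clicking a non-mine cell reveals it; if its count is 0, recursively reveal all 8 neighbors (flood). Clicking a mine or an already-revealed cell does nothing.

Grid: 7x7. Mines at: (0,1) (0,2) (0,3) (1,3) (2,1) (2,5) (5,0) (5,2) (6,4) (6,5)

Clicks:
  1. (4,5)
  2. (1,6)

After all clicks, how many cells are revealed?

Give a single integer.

Answer: 18

Derivation:
Click 1 (4,5) count=0: revealed 17 new [(2,2) (2,3) (2,4) (3,2) (3,3) (3,4) (3,5) (3,6) (4,2) (4,3) (4,4) (4,5) (4,6) (5,3) (5,4) (5,5) (5,6)] -> total=17
Click 2 (1,6) count=1: revealed 1 new [(1,6)] -> total=18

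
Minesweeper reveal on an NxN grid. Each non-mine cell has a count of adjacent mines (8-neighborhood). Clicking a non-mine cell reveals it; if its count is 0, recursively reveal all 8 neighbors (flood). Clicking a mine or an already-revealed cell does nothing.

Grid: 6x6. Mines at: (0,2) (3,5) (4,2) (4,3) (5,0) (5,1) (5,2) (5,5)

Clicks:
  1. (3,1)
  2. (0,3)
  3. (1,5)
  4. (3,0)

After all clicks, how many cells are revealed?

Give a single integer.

Click 1 (3,1) count=1: revealed 1 new [(3,1)] -> total=1
Click 2 (0,3) count=1: revealed 1 new [(0,3)] -> total=2
Click 3 (1,5) count=0: revealed 22 new [(0,0) (0,1) (0,4) (0,5) (1,0) (1,1) (1,2) (1,3) (1,4) (1,5) (2,0) (2,1) (2,2) (2,3) (2,4) (2,5) (3,0) (3,2) (3,3) (3,4) (4,0) (4,1)] -> total=24
Click 4 (3,0) count=0: revealed 0 new [(none)] -> total=24

Answer: 24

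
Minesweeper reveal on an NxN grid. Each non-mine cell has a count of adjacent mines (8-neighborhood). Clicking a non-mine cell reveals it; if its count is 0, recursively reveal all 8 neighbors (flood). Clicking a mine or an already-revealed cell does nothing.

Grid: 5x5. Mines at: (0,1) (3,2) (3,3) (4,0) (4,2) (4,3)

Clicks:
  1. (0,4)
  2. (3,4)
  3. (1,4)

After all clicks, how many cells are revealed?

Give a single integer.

Answer: 10

Derivation:
Click 1 (0,4) count=0: revealed 9 new [(0,2) (0,3) (0,4) (1,2) (1,3) (1,4) (2,2) (2,3) (2,4)] -> total=9
Click 2 (3,4) count=2: revealed 1 new [(3,4)] -> total=10
Click 3 (1,4) count=0: revealed 0 new [(none)] -> total=10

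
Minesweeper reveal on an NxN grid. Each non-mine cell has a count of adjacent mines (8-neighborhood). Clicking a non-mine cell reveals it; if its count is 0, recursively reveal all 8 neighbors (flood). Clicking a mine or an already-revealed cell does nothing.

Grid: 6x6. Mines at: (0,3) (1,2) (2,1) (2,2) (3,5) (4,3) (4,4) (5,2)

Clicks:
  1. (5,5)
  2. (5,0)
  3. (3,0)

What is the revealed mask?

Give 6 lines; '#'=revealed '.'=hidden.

Answer: ......
......
......
##....
##....
##...#

Derivation:
Click 1 (5,5) count=1: revealed 1 new [(5,5)] -> total=1
Click 2 (5,0) count=0: revealed 6 new [(3,0) (3,1) (4,0) (4,1) (5,0) (5,1)] -> total=7
Click 3 (3,0) count=1: revealed 0 new [(none)] -> total=7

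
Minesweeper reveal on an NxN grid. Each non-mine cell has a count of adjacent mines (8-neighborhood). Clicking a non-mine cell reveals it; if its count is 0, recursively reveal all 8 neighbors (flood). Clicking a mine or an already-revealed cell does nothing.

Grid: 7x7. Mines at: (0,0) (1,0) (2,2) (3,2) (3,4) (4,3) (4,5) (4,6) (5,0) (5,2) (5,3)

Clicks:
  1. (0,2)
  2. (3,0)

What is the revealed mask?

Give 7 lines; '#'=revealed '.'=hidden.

Click 1 (0,2) count=0: revealed 18 new [(0,1) (0,2) (0,3) (0,4) (0,5) (0,6) (1,1) (1,2) (1,3) (1,4) (1,5) (1,6) (2,3) (2,4) (2,5) (2,6) (3,5) (3,6)] -> total=18
Click 2 (3,0) count=0: revealed 6 new [(2,0) (2,1) (3,0) (3,1) (4,0) (4,1)] -> total=24

Answer: .######
.######
##.####
##...##
##.....
.......
.......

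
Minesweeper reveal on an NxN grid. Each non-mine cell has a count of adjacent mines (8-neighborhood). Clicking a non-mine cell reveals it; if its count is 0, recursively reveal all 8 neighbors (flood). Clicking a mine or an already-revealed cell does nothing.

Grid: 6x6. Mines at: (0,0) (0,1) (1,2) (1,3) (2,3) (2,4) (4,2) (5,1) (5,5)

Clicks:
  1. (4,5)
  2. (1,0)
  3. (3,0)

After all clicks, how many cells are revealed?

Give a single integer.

Click 1 (4,5) count=1: revealed 1 new [(4,5)] -> total=1
Click 2 (1,0) count=2: revealed 1 new [(1,0)] -> total=2
Click 3 (3,0) count=0: revealed 7 new [(1,1) (2,0) (2,1) (3,0) (3,1) (4,0) (4,1)] -> total=9

Answer: 9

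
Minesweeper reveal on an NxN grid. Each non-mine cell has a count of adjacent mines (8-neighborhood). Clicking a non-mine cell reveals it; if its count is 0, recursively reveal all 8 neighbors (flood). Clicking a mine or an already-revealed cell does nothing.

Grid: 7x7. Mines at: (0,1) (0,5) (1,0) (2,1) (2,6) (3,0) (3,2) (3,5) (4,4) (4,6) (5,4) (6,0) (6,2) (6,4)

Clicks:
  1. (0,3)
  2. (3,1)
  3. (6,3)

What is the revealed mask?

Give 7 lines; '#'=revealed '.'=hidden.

Answer: ..###..
..###..
..###..
.#.....
.......
.......
...#...

Derivation:
Click 1 (0,3) count=0: revealed 9 new [(0,2) (0,3) (0,4) (1,2) (1,3) (1,4) (2,2) (2,3) (2,4)] -> total=9
Click 2 (3,1) count=3: revealed 1 new [(3,1)] -> total=10
Click 3 (6,3) count=3: revealed 1 new [(6,3)] -> total=11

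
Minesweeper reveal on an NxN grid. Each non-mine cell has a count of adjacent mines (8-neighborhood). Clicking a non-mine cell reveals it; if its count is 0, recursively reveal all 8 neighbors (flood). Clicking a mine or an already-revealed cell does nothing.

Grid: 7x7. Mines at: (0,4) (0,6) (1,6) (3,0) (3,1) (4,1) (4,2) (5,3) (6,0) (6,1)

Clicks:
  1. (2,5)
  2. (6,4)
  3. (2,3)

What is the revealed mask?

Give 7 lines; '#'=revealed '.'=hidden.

Answer: ####...
######.
#######
..#####
...####
....###
....###

Derivation:
Click 1 (2,5) count=1: revealed 1 new [(2,5)] -> total=1
Click 2 (6,4) count=1: revealed 1 new [(6,4)] -> total=2
Click 3 (2,3) count=0: revealed 30 new [(0,0) (0,1) (0,2) (0,3) (1,0) (1,1) (1,2) (1,3) (1,4) (1,5) (2,0) (2,1) (2,2) (2,3) (2,4) (2,6) (3,2) (3,3) (3,4) (3,5) (3,6) (4,3) (4,4) (4,5) (4,6) (5,4) (5,5) (5,6) (6,5) (6,6)] -> total=32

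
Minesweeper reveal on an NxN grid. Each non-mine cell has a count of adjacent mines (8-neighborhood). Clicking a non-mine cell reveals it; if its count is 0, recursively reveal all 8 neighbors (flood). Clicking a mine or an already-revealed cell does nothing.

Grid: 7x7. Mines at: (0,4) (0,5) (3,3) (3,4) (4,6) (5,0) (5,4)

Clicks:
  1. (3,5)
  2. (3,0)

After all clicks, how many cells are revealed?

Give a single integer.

Answer: 19

Derivation:
Click 1 (3,5) count=2: revealed 1 new [(3,5)] -> total=1
Click 2 (3,0) count=0: revealed 18 new [(0,0) (0,1) (0,2) (0,3) (1,0) (1,1) (1,2) (1,3) (2,0) (2,1) (2,2) (2,3) (3,0) (3,1) (3,2) (4,0) (4,1) (4,2)] -> total=19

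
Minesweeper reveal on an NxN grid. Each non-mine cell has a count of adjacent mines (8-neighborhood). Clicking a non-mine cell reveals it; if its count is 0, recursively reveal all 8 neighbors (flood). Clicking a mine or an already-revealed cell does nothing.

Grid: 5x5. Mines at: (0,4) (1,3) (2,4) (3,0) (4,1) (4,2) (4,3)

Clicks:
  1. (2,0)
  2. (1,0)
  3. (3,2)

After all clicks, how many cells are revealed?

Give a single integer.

Click 1 (2,0) count=1: revealed 1 new [(2,0)] -> total=1
Click 2 (1,0) count=0: revealed 8 new [(0,0) (0,1) (0,2) (1,0) (1,1) (1,2) (2,1) (2,2)] -> total=9
Click 3 (3,2) count=3: revealed 1 new [(3,2)] -> total=10

Answer: 10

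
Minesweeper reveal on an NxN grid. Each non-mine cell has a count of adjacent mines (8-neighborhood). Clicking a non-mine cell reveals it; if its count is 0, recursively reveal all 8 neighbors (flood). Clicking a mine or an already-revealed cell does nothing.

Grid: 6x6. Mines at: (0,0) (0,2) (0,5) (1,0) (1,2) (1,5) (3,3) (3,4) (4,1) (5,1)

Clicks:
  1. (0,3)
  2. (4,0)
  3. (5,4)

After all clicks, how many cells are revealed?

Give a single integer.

Answer: 10

Derivation:
Click 1 (0,3) count=2: revealed 1 new [(0,3)] -> total=1
Click 2 (4,0) count=2: revealed 1 new [(4,0)] -> total=2
Click 3 (5,4) count=0: revealed 8 new [(4,2) (4,3) (4,4) (4,5) (5,2) (5,3) (5,4) (5,5)] -> total=10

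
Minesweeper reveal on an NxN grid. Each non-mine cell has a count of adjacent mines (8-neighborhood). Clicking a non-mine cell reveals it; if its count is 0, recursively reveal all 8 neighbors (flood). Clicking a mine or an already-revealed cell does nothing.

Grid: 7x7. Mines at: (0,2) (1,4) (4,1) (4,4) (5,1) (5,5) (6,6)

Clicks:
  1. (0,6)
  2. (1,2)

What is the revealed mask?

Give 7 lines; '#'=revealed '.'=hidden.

Answer: .....##
..#..##
.....##
.....##
.....##
.......
.......

Derivation:
Click 1 (0,6) count=0: revealed 10 new [(0,5) (0,6) (1,5) (1,6) (2,5) (2,6) (3,5) (3,6) (4,5) (4,6)] -> total=10
Click 2 (1,2) count=1: revealed 1 new [(1,2)] -> total=11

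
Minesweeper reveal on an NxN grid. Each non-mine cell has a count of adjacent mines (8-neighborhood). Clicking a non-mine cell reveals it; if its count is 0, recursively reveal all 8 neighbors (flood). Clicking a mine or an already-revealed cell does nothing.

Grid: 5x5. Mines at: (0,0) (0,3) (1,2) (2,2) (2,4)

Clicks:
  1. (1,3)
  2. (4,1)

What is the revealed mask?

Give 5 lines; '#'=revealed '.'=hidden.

Answer: .....
##.#.
##...
#####
#####

Derivation:
Click 1 (1,3) count=4: revealed 1 new [(1,3)] -> total=1
Click 2 (4,1) count=0: revealed 14 new [(1,0) (1,1) (2,0) (2,1) (3,0) (3,1) (3,2) (3,3) (3,4) (4,0) (4,1) (4,2) (4,3) (4,4)] -> total=15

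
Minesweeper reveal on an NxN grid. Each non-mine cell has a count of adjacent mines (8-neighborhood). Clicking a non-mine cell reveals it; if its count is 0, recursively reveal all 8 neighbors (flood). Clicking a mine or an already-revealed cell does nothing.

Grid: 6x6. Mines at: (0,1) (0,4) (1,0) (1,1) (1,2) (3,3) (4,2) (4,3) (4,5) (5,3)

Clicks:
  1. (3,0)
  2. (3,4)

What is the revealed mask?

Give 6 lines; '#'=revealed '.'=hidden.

Click 1 (3,0) count=0: revealed 8 new [(2,0) (2,1) (3,0) (3,1) (4,0) (4,1) (5,0) (5,1)] -> total=8
Click 2 (3,4) count=3: revealed 1 new [(3,4)] -> total=9

Answer: ......
......
##....
##..#.
##....
##....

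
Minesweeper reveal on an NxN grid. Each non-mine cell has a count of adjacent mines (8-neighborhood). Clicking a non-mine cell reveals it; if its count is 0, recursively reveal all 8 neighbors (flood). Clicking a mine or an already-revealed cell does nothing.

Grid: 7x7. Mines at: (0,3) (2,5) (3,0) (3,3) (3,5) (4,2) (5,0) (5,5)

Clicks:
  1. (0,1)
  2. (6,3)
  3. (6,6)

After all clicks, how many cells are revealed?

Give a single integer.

Click 1 (0,1) count=0: revealed 9 new [(0,0) (0,1) (0,2) (1,0) (1,1) (1,2) (2,0) (2,1) (2,2)] -> total=9
Click 2 (6,3) count=0: revealed 8 new [(5,1) (5,2) (5,3) (5,4) (6,1) (6,2) (6,3) (6,4)] -> total=17
Click 3 (6,6) count=1: revealed 1 new [(6,6)] -> total=18

Answer: 18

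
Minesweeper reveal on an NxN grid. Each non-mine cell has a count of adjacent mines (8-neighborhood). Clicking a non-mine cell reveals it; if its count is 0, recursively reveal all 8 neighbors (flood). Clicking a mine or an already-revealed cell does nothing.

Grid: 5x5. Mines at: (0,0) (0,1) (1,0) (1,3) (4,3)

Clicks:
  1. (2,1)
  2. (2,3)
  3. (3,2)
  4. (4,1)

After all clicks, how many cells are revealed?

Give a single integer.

Answer: 10

Derivation:
Click 1 (2,1) count=1: revealed 1 new [(2,1)] -> total=1
Click 2 (2,3) count=1: revealed 1 new [(2,3)] -> total=2
Click 3 (3,2) count=1: revealed 1 new [(3,2)] -> total=3
Click 4 (4,1) count=0: revealed 7 new [(2,0) (2,2) (3,0) (3,1) (4,0) (4,1) (4,2)] -> total=10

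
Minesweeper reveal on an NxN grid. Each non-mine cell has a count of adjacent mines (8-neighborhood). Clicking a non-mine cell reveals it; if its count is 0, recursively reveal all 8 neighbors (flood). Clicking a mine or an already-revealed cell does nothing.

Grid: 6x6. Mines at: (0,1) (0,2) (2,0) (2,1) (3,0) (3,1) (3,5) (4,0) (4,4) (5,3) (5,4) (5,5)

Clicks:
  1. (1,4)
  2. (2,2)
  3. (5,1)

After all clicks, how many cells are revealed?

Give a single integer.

Click 1 (1,4) count=0: revealed 14 new [(0,3) (0,4) (0,5) (1,2) (1,3) (1,4) (1,5) (2,2) (2,3) (2,4) (2,5) (3,2) (3,3) (3,4)] -> total=14
Click 2 (2,2) count=2: revealed 0 new [(none)] -> total=14
Click 3 (5,1) count=1: revealed 1 new [(5,1)] -> total=15

Answer: 15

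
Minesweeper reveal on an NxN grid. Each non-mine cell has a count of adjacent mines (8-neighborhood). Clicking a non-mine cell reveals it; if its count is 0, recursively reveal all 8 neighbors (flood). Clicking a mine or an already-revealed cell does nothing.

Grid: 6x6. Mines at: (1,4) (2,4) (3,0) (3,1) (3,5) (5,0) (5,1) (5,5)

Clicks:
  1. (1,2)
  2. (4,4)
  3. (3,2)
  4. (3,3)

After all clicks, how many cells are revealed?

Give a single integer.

Click 1 (1,2) count=0: revealed 12 new [(0,0) (0,1) (0,2) (0,3) (1,0) (1,1) (1,2) (1,3) (2,0) (2,1) (2,2) (2,3)] -> total=12
Click 2 (4,4) count=2: revealed 1 new [(4,4)] -> total=13
Click 3 (3,2) count=1: revealed 1 new [(3,2)] -> total=14
Click 4 (3,3) count=1: revealed 1 new [(3,3)] -> total=15

Answer: 15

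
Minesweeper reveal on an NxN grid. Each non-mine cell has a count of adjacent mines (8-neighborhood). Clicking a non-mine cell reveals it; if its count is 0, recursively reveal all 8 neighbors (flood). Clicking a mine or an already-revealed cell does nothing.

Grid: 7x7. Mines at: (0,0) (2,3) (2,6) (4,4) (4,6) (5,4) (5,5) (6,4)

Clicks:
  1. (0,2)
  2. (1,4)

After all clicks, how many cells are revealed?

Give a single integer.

Click 1 (0,2) count=0: revealed 12 new [(0,1) (0,2) (0,3) (0,4) (0,5) (0,6) (1,1) (1,2) (1,3) (1,4) (1,5) (1,6)] -> total=12
Click 2 (1,4) count=1: revealed 0 new [(none)] -> total=12

Answer: 12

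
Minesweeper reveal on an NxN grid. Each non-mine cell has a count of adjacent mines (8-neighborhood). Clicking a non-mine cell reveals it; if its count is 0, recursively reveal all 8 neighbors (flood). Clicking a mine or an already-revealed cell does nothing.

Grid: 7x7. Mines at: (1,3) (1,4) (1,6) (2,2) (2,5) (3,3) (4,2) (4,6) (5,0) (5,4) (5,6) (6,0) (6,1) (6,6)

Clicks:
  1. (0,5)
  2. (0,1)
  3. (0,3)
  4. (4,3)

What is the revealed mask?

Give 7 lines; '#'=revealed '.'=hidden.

Click 1 (0,5) count=2: revealed 1 new [(0,5)] -> total=1
Click 2 (0,1) count=0: revealed 12 new [(0,0) (0,1) (0,2) (1,0) (1,1) (1,2) (2,0) (2,1) (3,0) (3,1) (4,0) (4,1)] -> total=13
Click 3 (0,3) count=2: revealed 1 new [(0,3)] -> total=14
Click 4 (4,3) count=3: revealed 1 new [(4,3)] -> total=15

Answer: ####.#.
###....
##.....
##.....
##.#...
.......
.......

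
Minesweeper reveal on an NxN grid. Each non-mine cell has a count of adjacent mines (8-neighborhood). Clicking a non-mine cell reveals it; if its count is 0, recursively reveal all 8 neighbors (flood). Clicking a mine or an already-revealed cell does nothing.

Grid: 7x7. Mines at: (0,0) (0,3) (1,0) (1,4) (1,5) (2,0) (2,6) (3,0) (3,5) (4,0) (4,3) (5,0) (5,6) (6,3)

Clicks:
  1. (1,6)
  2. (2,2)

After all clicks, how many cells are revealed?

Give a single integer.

Answer: 10

Derivation:
Click 1 (1,6) count=2: revealed 1 new [(1,6)] -> total=1
Click 2 (2,2) count=0: revealed 9 new [(1,1) (1,2) (1,3) (2,1) (2,2) (2,3) (3,1) (3,2) (3,3)] -> total=10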